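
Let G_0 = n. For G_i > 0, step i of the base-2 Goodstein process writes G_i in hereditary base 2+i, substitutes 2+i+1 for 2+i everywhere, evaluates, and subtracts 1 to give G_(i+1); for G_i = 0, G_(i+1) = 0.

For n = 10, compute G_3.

15625

(0) 10|_2 = 2^(2 + 1) + 2 ↦ 3^(3 + 1) + 3|_3 = 84 ⇒ 83
(1) 83|_3 = 3^(3 + 1) + 2 ↦ 4^(4 + 1) + 2|_4 = 1026 ⇒ 1025
(2) 1025|_4 = 4^(4 + 1) + 1 ↦ 5^(5 + 1) + 1|_5 = 15626 ⇒ 15625
(3) 15625|_5 = 5^(5 + 1) ↦ 6^(6 + 1)|_6 = 279936 ⇒ 279935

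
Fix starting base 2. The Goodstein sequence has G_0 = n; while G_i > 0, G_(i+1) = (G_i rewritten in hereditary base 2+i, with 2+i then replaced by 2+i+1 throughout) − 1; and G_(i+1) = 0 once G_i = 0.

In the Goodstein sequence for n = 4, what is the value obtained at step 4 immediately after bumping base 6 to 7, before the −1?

110

G_0 = 4. HB_2(4) = 2^2. Bump = 27. G_1 = 26.
G_1 = 26. HB_3(26) = 2·3^2 + 2·3 + 2. Bump = 42. G_2 = 41.
G_2 = 41. HB_4(41) = 2·4^2 + 2·4 + 1. Bump = 61. G_3 = 60.
G_3 = 60. HB_5(60) = 2·5^2 + 2·5. Bump = 84. G_4 = 83.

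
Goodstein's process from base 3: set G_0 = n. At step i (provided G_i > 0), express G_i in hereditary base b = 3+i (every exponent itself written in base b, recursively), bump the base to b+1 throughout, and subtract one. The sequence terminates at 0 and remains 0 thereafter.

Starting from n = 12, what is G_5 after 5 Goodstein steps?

63

G_0=12  [base 3] 3^2 + 3  →[3↦4]→  4^2 + 4 = 20  −1 ⇒ G_1=19
G_1=19  [base 4] 4^2 + 3  →[4↦5]→  5^2 + 3 = 28  −1 ⇒ G_2=27
G_2=27  [base 5] 5^2 + 2  →[5↦6]→  6^2 + 2 = 38  −1 ⇒ G_3=37
G_3=37  [base 6] 6^2 + 1  →[6↦7]→  7^2 + 1 = 50  −1 ⇒ G_4=49
G_4=49  [base 7] 7^2  →[7↦8]→  8^2 = 64  −1 ⇒ G_5=63
G_5=63  [base 8] 7·8 + 7  →[8↦9]→  7·9 + 7 = 70  −1 ⇒ G_6=69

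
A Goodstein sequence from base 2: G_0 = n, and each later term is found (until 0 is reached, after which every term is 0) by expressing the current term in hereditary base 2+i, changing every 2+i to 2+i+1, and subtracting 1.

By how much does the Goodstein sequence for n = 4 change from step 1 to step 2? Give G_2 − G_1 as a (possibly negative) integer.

15

4 —HB2→ 2^2 —bump→ 3^3 = 27 —(−1)→ 26
26 —HB3→ 2·3^2 + 2·3 + 2 —bump→ 2·4^2 + 2·4 + 2 = 42 —(−1)→ 41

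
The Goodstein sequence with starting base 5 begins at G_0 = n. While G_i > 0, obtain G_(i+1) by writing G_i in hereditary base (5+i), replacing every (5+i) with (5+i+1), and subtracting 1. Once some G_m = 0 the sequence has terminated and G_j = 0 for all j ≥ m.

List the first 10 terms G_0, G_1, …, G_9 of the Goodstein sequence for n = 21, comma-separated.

G_0 = 21. HB_5(21) = 4·5 + 1. Bump = 25. G_1 = 24.
G_1 = 24. HB_6(24) = 4·6. Bump = 28. G_2 = 27.
G_2 = 27. HB_7(27) = 3·7 + 6. Bump = 30. G_3 = 29.
G_3 = 29. HB_8(29) = 3·8 + 5. Bump = 32. G_4 = 31.
G_4 = 31. HB_9(31) = 3·9 + 4. Bump = 34. G_5 = 33.
G_5 = 33. HB_10(33) = 3·10 + 3. Bump = 36. G_6 = 35.
G_6 = 35. HB_11(35) = 3·11 + 2. Bump = 38. G_7 = 37.
G_7 = 37. HB_12(37) = 3·12 + 1. Bump = 40. G_8 = 39.
G_8 = 39. HB_13(39) = 3·13. Bump = 42. G_9 = 41.

21, 24, 27, 29, 31, 33, 35, 37, 39, 41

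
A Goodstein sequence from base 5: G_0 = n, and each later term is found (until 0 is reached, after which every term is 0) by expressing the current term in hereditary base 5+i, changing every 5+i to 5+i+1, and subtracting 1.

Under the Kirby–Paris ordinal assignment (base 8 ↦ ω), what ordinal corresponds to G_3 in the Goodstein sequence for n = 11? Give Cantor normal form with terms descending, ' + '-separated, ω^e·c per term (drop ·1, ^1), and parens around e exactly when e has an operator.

G_0=11  [base 5] 2·5 + 1  →[5↦6]→  2·6 + 1 = 13  −1 ⇒ G_1=12
G_1=12  [base 6] 2·6  →[6↦7]→  2·7 = 14  −1 ⇒ G_2=13
G_2=13  [base 7] 7 + 6  →[7↦8]→  8 + 6 = 14  −1 ⇒ G_3=13

ω + 5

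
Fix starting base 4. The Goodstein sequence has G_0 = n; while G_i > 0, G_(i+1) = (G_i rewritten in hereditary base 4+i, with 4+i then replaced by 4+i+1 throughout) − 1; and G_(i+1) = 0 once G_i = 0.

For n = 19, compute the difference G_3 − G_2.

i=0: 19 = 4^2 + 3 (b=4); 4→5: 5^2 + 3 = 28; 28−1 = 27
i=1: 27 = 5^2 + 2 (b=5); 5→6: 6^2 + 2 = 38; 38−1 = 37
i=2: 37 = 6^2 + 1 (b=6); 6→7: 7^2 + 1 = 50; 50−1 = 49

12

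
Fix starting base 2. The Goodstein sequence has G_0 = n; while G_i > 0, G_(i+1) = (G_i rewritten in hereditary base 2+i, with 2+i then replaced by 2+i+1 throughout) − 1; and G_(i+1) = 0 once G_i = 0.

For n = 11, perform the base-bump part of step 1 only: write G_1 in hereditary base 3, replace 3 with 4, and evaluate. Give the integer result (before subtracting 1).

11 —HB2→ 2^(2 + 1) + 2 + 1 —bump→ 3^(3 + 1) + 3 + 1 = 85 —(−1)→ 84
84 —HB3→ 3^(3 + 1) + 3 —bump→ 4^(4 + 1) + 4 = 1028 —(−1)→ 1027

1028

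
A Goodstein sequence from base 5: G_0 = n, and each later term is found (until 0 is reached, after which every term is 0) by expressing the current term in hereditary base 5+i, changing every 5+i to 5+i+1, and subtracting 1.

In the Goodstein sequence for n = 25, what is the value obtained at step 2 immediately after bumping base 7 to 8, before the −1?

44

base 5: 25 = 5^2; at 6: 6^2 = 36; next = 35
base 6: 35 = 5·6 + 5; at 7: 5·7 + 5 = 40; next = 39
base 7: 39 = 5·7 + 4; at 8: 5·8 + 4 = 44; next = 43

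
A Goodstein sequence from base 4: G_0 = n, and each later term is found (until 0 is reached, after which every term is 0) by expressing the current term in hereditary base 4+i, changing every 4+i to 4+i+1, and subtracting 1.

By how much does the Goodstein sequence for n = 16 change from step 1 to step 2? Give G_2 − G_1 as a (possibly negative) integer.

3

G_0=16  [base 4] 4^2  →[4↦5]→  5^2 = 25  −1 ⇒ G_1=24
G_1=24  [base 5] 4·5 + 4  →[5↦6]→  4·6 + 4 = 28  −1 ⇒ G_2=27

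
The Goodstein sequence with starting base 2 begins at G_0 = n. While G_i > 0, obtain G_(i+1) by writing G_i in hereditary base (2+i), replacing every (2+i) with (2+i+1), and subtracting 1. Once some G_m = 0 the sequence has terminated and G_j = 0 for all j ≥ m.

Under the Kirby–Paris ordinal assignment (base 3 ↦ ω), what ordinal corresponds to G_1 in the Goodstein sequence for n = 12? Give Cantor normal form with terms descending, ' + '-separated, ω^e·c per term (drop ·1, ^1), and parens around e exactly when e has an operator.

ω^(ω + 1) + ω^2·2 + ω·2 + 2

[0] 12 ≡ 2^(2 + 1) + 2^2 (base 2). Lift 3: 108. −1: 107.
[1] 107 ≡ 3^(3 + 1) + 2·3^2 + 2·3 + 2 (base 3). Lift 4: 1066. −1: 1065.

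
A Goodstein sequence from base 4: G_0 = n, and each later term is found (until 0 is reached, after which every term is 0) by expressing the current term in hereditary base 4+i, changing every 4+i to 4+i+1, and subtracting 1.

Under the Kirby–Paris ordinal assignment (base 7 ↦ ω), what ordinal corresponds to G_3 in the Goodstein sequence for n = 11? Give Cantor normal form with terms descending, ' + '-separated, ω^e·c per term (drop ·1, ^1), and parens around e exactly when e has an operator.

ω·2

(0) 11|_4 = 2·4 + 3 ↦ 2·5 + 3|_5 = 13 ⇒ 12
(1) 12|_5 = 2·5 + 2 ↦ 2·6 + 2|_6 = 14 ⇒ 13
(2) 13|_6 = 2·6 + 1 ↦ 2·7 + 1|_7 = 15 ⇒ 14
(3) 14|_7 = 2·7 ↦ 2·8|_8 = 16 ⇒ 15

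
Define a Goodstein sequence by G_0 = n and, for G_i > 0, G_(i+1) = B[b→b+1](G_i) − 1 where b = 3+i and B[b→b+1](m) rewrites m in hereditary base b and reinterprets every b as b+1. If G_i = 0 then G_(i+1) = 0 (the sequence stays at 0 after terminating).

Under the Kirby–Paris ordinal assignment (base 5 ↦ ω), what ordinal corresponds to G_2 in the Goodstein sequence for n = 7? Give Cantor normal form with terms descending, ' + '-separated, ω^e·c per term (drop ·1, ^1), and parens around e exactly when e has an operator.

base 3: 7 = 2·3 + 1; at 4: 2·4 + 1 = 9; next = 8
base 4: 8 = 2·4; at 5: 2·5 = 10; next = 9

ω + 4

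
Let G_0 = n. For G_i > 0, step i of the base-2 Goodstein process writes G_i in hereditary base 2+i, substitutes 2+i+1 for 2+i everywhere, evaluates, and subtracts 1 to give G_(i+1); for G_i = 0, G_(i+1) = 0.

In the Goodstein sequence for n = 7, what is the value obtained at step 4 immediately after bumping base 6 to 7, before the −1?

823544

G_0 = 7. HB_2(7) = 2^2 + 2 + 1. Bump = 31. G_1 = 30.
G_1 = 30. HB_3(30) = 3^3 + 3. Bump = 260. G_2 = 259.
G_2 = 259. HB_4(259) = 4^4 + 3. Bump = 3128. G_3 = 3127.
G_3 = 3127. HB_5(3127) = 5^5 + 2. Bump = 46658. G_4 = 46657.
G_4 = 46657. HB_6(46657) = 6^6 + 1. Bump = 823544. G_5 = 823543.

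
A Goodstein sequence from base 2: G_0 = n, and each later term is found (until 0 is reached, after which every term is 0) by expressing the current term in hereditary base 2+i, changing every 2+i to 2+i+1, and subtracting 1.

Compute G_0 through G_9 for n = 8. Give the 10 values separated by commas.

8, 80, 553, 6310, 93395, 1647195, 33554571, 774841151, 20000000211, 570623341475

base 2: 8 = 2^(2 + 1); at 3: 3^(3 + 1) = 81; next = 80
base 3: 80 = 2·3^3 + 2·3^2 + 2·3 + 2; at 4: 2·4^4 + 2·4^2 + 2·4 + 2 = 554; next = 553
base 4: 553 = 2·4^4 + 2·4^2 + 2·4 + 1; at 5: 2·5^5 + 2·5^2 + 2·5 + 1 = 6311; next = 6310
base 5: 6310 = 2·5^5 + 2·5^2 + 2·5; at 6: 2·6^6 + 2·6^2 + 2·6 = 93396; next = 93395
base 6: 93395 = 2·6^6 + 2·6^2 + 6 + 5; at 7: 2·7^7 + 2·7^2 + 7 + 5 = 1647196; next = 1647195
base 7: 1647195 = 2·7^7 + 2·7^2 + 7 + 4; at 8: 2·8^8 + 2·8^2 + 8 + 4 = 33554572; next = 33554571
base 8: 33554571 = 2·8^8 + 2·8^2 + 8 + 3; at 9: 2·9^9 + 2·9^2 + 9 + 3 = 774841152; next = 774841151
base 9: 774841151 = 2·9^9 + 2·9^2 + 9 + 2; at 10: 2·10^10 + 2·10^2 + 10 + 2 = 20000000212; next = 20000000211
base 10: 20000000211 = 2·10^10 + 2·10^2 + 10 + 1; at 11: 2·11^11 + 2·11^2 + 11 + 1 = 570623341476; next = 570623341475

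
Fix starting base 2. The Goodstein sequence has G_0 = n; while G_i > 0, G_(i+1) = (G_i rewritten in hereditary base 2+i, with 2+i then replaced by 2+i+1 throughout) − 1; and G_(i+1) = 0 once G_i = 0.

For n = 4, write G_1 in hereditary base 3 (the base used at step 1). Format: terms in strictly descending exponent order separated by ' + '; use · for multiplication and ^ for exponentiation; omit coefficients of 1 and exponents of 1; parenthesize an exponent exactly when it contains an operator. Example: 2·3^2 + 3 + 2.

2·3^2 + 2·3 + 2

4 —HB2→ 2^2 —bump→ 3^3 = 27 —(−1)→ 26
26 —HB3→ 2·3^2 + 2·3 + 2 —bump→ 2·4^2 + 2·4 + 2 = 42 —(−1)→ 41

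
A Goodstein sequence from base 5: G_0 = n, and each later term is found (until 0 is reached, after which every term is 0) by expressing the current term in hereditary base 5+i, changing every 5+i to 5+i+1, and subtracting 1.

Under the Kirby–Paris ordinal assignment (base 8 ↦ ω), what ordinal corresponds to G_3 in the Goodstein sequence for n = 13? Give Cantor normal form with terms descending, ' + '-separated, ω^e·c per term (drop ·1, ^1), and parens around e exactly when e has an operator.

ω·2

G_0=13  [base 5] 2·5 + 3  →[5↦6]→  2·6 + 3 = 15  −1 ⇒ G_1=14
G_1=14  [base 6] 2·6 + 2  →[6↦7]→  2·7 + 2 = 16  −1 ⇒ G_2=15
G_2=15  [base 7] 2·7 + 1  →[7↦8]→  2·8 + 1 = 17  −1 ⇒ G_3=16
G_3=16  [base 8] 2·8  →[8↦9]→  2·9 = 18  −1 ⇒ G_4=17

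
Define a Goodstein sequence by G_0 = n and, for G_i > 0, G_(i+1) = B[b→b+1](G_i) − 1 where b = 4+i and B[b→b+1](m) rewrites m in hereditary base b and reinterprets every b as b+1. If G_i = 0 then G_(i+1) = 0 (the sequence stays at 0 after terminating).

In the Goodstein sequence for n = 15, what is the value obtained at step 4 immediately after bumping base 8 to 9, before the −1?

25

step 0: 15 = 3·4 + 3; sub 5 for 4: 3·5 + 3; = 18; G_1 = 18−1 = 17
step 1: 17 = 3·5 + 2; sub 6 for 5: 3·6 + 2; = 20; G_2 = 20−1 = 19
step 2: 19 = 3·6 + 1; sub 7 for 6: 3·7 + 1; = 22; G_3 = 22−1 = 21
step 3: 21 = 3·7; sub 8 for 7: 3·8; = 24; G_4 = 24−1 = 23
step 4: 23 = 2·8 + 7; sub 9 for 8: 2·9 + 7; = 25; G_5 = 25−1 = 24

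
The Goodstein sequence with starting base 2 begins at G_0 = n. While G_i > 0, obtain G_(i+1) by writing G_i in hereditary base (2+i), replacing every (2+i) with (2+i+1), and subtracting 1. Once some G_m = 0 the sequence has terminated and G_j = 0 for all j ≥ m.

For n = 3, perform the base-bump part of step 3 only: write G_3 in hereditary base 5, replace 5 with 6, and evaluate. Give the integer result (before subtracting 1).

step 0: 3 = 2 + 1; sub 3 for 2: 3 + 1; = 4; G_1 = 4−1 = 3
step 1: 3 = 3; sub 4 for 3: 4; = 4; G_2 = 4−1 = 3
step 2: 3 = 3; sub 5 for 4: 3; = 3; G_3 = 3−1 = 2

2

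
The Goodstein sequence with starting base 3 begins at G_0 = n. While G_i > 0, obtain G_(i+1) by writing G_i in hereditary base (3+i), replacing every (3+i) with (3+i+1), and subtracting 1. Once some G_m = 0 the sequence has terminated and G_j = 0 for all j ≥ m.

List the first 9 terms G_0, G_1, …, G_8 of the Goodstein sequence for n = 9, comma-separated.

G_0=9  [base 3] 3^2  →[3↦4]→  4^2 = 16  −1 ⇒ G_1=15
G_1=15  [base 4] 3·4 + 3  →[4↦5]→  3·5 + 3 = 18  −1 ⇒ G_2=17
G_2=17  [base 5] 3·5 + 2  →[5↦6]→  3·6 + 2 = 20  −1 ⇒ G_3=19
G_3=19  [base 6] 3·6 + 1  →[6↦7]→  3·7 + 1 = 22  −1 ⇒ G_4=21
G_4=21  [base 7] 3·7  →[7↦8]→  3·8 = 24  −1 ⇒ G_5=23
G_5=23  [base 8] 2·8 + 7  →[8↦9]→  2·9 + 7 = 25  −1 ⇒ G_6=24
G_6=24  [base 9] 2·9 + 6  →[9↦10]→  2·10 + 6 = 26  −1 ⇒ G_7=25
G_7=25  [base 10] 2·10 + 5  →[10↦11]→  2·11 + 5 = 27  −1 ⇒ G_8=26

9, 15, 17, 19, 21, 23, 24, 25, 26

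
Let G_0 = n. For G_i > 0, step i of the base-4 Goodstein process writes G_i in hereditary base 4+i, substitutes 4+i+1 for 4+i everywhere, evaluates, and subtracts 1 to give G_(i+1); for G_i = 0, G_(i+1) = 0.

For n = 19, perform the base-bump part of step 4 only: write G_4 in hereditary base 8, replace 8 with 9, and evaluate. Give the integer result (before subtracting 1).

G_0=19  [base 4] 4^2 + 3  →[4↦5]→  5^2 + 3 = 28  −1 ⇒ G_1=27
G_1=27  [base 5] 5^2 + 2  →[5↦6]→  6^2 + 2 = 38  −1 ⇒ G_2=37
G_2=37  [base 6] 6^2 + 1  →[6↦7]→  7^2 + 1 = 50  −1 ⇒ G_3=49
G_3=49  [base 7] 7^2  →[7↦8]→  8^2 = 64  −1 ⇒ G_4=63
G_4=63  [base 8] 7·8 + 7  →[8↦9]→  7·9 + 7 = 70  −1 ⇒ G_5=69

70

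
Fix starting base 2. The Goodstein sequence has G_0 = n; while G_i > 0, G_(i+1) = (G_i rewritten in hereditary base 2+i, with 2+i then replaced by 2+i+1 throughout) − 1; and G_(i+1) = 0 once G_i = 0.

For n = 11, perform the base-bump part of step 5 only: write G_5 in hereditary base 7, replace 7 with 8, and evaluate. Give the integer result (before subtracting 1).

G_0=11  [base 2] 2^(2 + 1) + 2 + 1  →[2↦3]→  3^(3 + 1) + 3 + 1 = 85  −1 ⇒ G_1=84
G_1=84  [base 3] 3^(3 + 1) + 3  →[3↦4]→  4^(4 + 1) + 4 = 1028  −1 ⇒ G_2=1027
G_2=1027  [base 4] 4^(4 + 1) + 3  →[4↦5]→  5^(5 + 1) + 3 = 15628  −1 ⇒ G_3=15627
G_3=15627  [base 5] 5^(5 + 1) + 2  →[5↦6]→  6^(6 + 1) + 2 = 279938  −1 ⇒ G_4=279937
G_4=279937  [base 6] 6^(6 + 1) + 1  →[6↦7]→  7^(7 + 1) + 1 = 5764802  −1 ⇒ G_5=5764801
G_5=5764801  [base 7] 7^(7 + 1)  →[7↦8]→  8^(8 + 1) = 134217728  −1 ⇒ G_6=134217727

134217728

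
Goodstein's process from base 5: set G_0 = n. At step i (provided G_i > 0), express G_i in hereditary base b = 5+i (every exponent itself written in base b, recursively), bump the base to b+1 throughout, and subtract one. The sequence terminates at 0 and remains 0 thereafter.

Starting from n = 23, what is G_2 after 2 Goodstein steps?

29

base 5: 23 = 4·5 + 3; at 6: 4·6 + 3 = 27; next = 26
base 6: 26 = 4·6 + 2; at 7: 4·7 + 2 = 30; next = 29
base 7: 29 = 4·7 + 1; at 8: 4·8 + 1 = 33; next = 32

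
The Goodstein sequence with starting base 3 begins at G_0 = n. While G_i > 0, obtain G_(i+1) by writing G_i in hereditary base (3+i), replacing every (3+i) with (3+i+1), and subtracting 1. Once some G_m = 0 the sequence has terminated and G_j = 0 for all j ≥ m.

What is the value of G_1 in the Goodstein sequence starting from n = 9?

[0] 9 ≡ 3^2 (base 3). Lift 4: 16. −1: 15.
[1] 15 ≡ 3·4 + 3 (base 4). Lift 5: 18. −1: 17.

15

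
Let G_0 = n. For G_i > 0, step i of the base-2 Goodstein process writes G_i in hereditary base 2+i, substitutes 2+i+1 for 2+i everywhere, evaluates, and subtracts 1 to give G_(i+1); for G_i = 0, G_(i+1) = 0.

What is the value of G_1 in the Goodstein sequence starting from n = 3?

3

G_0 = 3. HB_2(3) = 2 + 1. Bump = 4. G_1 = 3.
G_1 = 3. HB_3(3) = 3. Bump = 4. G_2 = 3.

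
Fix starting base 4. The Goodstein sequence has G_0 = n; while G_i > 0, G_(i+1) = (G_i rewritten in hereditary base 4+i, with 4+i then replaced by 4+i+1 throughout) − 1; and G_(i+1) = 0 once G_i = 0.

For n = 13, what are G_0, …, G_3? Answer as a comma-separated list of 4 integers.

13 —HB4→ 3·4 + 1 —bump→ 3·5 + 1 = 16 —(−1)→ 15
15 —HB5→ 3·5 —bump→ 3·6 = 18 —(−1)→ 17
17 —HB6→ 2·6 + 5 —bump→ 2·7 + 5 = 19 —(−1)→ 18

13, 15, 17, 18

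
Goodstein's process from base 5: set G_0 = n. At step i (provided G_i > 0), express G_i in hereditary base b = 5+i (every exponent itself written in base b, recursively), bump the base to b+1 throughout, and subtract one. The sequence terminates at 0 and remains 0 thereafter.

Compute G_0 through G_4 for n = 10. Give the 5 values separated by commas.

base 5: 10 = 2·5; at 6: 2·6 = 12; next = 11
base 6: 11 = 6 + 5; at 7: 7 + 5 = 12; next = 11
base 7: 11 = 7 + 4; at 8: 8 + 4 = 12; next = 11
base 8: 11 = 8 + 3; at 9: 9 + 3 = 12; next = 11

10, 11, 11, 11, 11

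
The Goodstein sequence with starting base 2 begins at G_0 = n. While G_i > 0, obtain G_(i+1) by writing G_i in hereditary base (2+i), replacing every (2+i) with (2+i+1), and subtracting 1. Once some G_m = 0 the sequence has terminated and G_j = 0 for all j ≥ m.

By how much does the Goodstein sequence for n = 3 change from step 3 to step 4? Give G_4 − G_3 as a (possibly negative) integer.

-1

G_0 = 3. HB_2(3) = 2 + 1. Bump = 4. G_1 = 3.
G_1 = 3. HB_3(3) = 3. Bump = 4. G_2 = 3.
G_2 = 3. HB_4(3) = 3. Bump = 3. G_3 = 2.
G_3 = 2. HB_5(2) = 2. Bump = 2. G_4 = 1.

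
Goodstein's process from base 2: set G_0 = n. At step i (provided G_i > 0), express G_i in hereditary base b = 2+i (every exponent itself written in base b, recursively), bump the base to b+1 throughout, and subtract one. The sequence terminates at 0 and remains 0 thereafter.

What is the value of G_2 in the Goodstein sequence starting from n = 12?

G_0 = 12. HB_2(12) = 2^(2 + 1) + 2^2. Bump = 108. G_1 = 107.
G_1 = 107. HB_3(107) = 3^(3 + 1) + 2·3^2 + 2·3 + 2. Bump = 1066. G_2 = 1065.
G_2 = 1065. HB_4(1065) = 4^(4 + 1) + 2·4^2 + 2·4 + 1. Bump = 15686. G_3 = 15685.

1065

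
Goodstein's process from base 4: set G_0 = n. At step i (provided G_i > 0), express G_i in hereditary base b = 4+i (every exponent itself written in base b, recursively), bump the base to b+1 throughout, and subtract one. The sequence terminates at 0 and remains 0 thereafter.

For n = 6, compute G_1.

step 0: 6 = 4 + 2; sub 5 for 4: 5 + 2; = 7; G_1 = 7−1 = 6
step 1: 6 = 5 + 1; sub 6 for 5: 6 + 1; = 7; G_2 = 7−1 = 6

6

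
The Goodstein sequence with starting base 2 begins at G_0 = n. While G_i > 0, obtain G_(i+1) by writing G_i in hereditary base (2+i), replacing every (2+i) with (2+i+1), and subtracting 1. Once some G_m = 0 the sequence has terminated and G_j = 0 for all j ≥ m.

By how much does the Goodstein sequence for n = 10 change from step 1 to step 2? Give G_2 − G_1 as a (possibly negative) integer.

942

[0] 10 ≡ 2^(2 + 1) + 2 (base 2). Lift 3: 84. −1: 83.
[1] 83 ≡ 3^(3 + 1) + 2 (base 3). Lift 4: 1026. −1: 1025.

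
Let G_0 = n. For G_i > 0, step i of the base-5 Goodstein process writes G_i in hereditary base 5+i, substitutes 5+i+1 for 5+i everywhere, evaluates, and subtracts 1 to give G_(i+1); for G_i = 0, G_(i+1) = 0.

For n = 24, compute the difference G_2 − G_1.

3

base 5: 24 = 4·5 + 4; at 6: 4·6 + 4 = 28; next = 27
base 6: 27 = 4·6 + 3; at 7: 4·7 + 3 = 31; next = 30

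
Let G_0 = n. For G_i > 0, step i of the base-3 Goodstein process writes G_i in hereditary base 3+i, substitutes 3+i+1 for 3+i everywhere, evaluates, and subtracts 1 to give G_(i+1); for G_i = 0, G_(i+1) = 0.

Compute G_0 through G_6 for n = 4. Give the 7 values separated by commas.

4, 4, 4, 3, 2, 1, 0

G_0 = 4. HB_3(4) = 3 + 1. Bump = 5. G_1 = 4.
G_1 = 4. HB_4(4) = 4. Bump = 5. G_2 = 4.
G_2 = 4. HB_5(4) = 4. Bump = 4. G_3 = 3.
G_3 = 3. HB_6(3) = 3. Bump = 3. G_4 = 2.
G_4 = 2. HB_7(2) = 2. Bump = 2. G_5 = 1.
G_5 = 1. HB_8(1) = 1. Bump = 1. G_6 = 0.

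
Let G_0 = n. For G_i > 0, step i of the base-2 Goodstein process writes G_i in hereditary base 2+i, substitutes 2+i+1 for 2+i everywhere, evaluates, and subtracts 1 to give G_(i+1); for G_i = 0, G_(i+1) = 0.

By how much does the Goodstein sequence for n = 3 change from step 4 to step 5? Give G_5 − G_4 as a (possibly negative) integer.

G_0 = 3. HB_2(3) = 2 + 1. Bump = 4. G_1 = 3.
G_1 = 3. HB_3(3) = 3. Bump = 4. G_2 = 3.
G_2 = 3. HB_4(3) = 3. Bump = 3. G_3 = 2.
G_3 = 2. HB_5(2) = 2. Bump = 2. G_4 = 1.
G_4 = 1. HB_6(1) = 1. Bump = 1. G_5 = 0.

-1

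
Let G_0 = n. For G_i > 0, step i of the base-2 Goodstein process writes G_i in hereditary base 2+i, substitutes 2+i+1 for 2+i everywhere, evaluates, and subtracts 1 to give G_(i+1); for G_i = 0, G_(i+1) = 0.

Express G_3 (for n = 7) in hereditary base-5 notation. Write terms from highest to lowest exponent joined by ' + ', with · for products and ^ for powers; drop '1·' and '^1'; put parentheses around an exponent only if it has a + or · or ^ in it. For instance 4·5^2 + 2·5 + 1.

(0) 7|_2 = 2^2 + 2 + 1 ↦ 3^3 + 3 + 1|_3 = 31 ⇒ 30
(1) 30|_3 = 3^3 + 3 ↦ 4^4 + 4|_4 = 260 ⇒ 259
(2) 259|_4 = 4^4 + 3 ↦ 5^5 + 3|_5 = 3128 ⇒ 3127
(3) 3127|_5 = 5^5 + 2 ↦ 6^6 + 2|_6 = 46658 ⇒ 46657

5^5 + 2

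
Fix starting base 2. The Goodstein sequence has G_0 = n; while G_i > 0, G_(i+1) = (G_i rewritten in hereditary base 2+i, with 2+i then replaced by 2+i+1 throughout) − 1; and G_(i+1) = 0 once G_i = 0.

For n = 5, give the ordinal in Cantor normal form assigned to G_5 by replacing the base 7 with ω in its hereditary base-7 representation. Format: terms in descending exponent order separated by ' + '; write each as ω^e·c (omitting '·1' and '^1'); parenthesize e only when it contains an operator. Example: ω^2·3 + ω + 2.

ω^3·3 + ω^2·3 + ω·3

5 —HB2→ 2^2 + 1 —bump→ 3^3 + 1 = 28 —(−1)→ 27
27 —HB3→ 3^3 —bump→ 4^4 = 256 —(−1)→ 255
255 —HB4→ 3·4^3 + 3·4^2 + 3·4 + 3 —bump→ 3·5^3 + 3·5^2 + 3·5 + 3 = 468 —(−1)→ 467
467 —HB5→ 3·5^3 + 3·5^2 + 3·5 + 2 —bump→ 3·6^3 + 3·6^2 + 3·6 + 2 = 776 —(−1)→ 775
775 —HB6→ 3·6^3 + 3·6^2 + 3·6 + 1 —bump→ 3·7^3 + 3·7^2 + 3·7 + 1 = 1198 —(−1)→ 1197
1197 —HB7→ 3·7^3 + 3·7^2 + 3·7 —bump→ 3·8^3 + 3·8^2 + 3·8 = 1752 —(−1)→ 1751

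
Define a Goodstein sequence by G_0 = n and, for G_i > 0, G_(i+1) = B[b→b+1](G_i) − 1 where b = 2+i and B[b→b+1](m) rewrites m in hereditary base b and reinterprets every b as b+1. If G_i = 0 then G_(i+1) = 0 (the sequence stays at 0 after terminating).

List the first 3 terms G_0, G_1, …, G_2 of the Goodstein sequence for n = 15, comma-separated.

15 —HB2→ 2^(2 + 1) + 2^2 + 2 + 1 —bump→ 3^(3 + 1) + 3^3 + 3 + 1 = 112 —(−1)→ 111
111 —HB3→ 3^(3 + 1) + 3^3 + 3 —bump→ 4^(4 + 1) + 4^4 + 4 = 1284 —(−1)→ 1283

15, 111, 1283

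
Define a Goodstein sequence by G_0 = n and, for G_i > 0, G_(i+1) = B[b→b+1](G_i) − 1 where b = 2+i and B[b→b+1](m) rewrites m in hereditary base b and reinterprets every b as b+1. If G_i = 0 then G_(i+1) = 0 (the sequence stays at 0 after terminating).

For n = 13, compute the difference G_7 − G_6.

3352567376

[0] 13 ≡ 2^(2 + 1) + 2^2 + 1 (base 2). Lift 3: 109. −1: 108.
[1] 108 ≡ 3^(3 + 1) + 3^3 (base 3). Lift 4: 1280. −1: 1279.
[2] 1279 ≡ 4^(4 + 1) + 3·4^3 + 3·4^2 + 3·4 + 3 (base 4). Lift 5: 16093. −1: 16092.
[3] 16092 ≡ 5^(5 + 1) + 3·5^3 + 3·5^2 + 3·5 + 2 (base 5). Lift 6: 280712. −1: 280711.
[4] 280711 ≡ 6^(6 + 1) + 3·6^3 + 3·6^2 + 3·6 + 1 (base 6). Lift 7: 5765999. −1: 5765998.
[5] 5765998 ≡ 7^(7 + 1) + 3·7^3 + 3·7^2 + 3·7 (base 7). Lift 8: 134219480. −1: 134219479.
[6] 134219479 ≡ 8^(8 + 1) + 3·8^3 + 3·8^2 + 2·8 + 7 (base 8). Lift 9: 3486786856. −1: 3486786855.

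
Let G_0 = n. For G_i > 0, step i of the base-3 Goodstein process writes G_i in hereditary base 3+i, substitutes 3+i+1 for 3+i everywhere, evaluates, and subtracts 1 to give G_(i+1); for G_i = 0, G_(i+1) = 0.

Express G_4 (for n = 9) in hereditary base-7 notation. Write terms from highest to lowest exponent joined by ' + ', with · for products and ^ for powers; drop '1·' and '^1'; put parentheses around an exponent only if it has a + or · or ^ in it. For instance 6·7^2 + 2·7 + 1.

step 0: 9 = 3^2; sub 4 for 3: 4^2; = 16; G_1 = 16−1 = 15
step 1: 15 = 3·4 + 3; sub 5 for 4: 3·5 + 3; = 18; G_2 = 18−1 = 17
step 2: 17 = 3·5 + 2; sub 6 for 5: 3·6 + 2; = 20; G_3 = 20−1 = 19
step 3: 19 = 3·6 + 1; sub 7 for 6: 3·7 + 1; = 22; G_4 = 22−1 = 21
step 4: 21 = 3·7; sub 8 for 7: 3·8; = 24; G_5 = 24−1 = 23

3·7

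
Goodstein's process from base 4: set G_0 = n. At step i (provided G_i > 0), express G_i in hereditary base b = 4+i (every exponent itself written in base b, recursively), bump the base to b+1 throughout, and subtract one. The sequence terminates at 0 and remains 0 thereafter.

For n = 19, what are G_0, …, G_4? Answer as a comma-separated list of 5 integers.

i=0: 19 = 4^2 + 3 (b=4); 4→5: 5^2 + 3 = 28; 28−1 = 27
i=1: 27 = 5^2 + 2 (b=5); 5→6: 6^2 + 2 = 38; 38−1 = 37
i=2: 37 = 6^2 + 1 (b=6); 6→7: 7^2 + 1 = 50; 50−1 = 49
i=3: 49 = 7^2 (b=7); 7→8: 8^2 = 64; 64−1 = 63

19, 27, 37, 49, 63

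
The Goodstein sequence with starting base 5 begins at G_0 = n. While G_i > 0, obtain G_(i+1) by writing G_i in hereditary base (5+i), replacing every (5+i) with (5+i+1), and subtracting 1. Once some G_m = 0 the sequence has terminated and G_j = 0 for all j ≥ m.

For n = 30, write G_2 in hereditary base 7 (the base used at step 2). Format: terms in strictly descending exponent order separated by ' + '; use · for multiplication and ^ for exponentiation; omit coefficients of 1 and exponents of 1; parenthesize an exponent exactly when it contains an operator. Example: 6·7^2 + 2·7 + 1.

step 0: 30 = 5^2 + 5; sub 6 for 5: 6^2 + 6; = 42; G_1 = 42−1 = 41
step 1: 41 = 6^2 + 5; sub 7 for 6: 7^2 + 5; = 54; G_2 = 54−1 = 53
step 2: 53 = 7^2 + 4; sub 8 for 7: 8^2 + 4; = 68; G_3 = 68−1 = 67

7^2 + 4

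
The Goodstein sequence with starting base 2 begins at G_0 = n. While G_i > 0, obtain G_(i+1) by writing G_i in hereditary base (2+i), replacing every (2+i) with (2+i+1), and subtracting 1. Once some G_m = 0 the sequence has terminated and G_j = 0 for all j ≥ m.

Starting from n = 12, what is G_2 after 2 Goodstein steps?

1065

(0) 12|_2 = 2^(2 + 1) + 2^2 ↦ 3^(3 + 1) + 3^3|_3 = 108 ⇒ 107
(1) 107|_3 = 3^(3 + 1) + 2·3^2 + 2·3 + 2 ↦ 4^(4 + 1) + 2·4^2 + 2·4 + 2|_4 = 1066 ⇒ 1065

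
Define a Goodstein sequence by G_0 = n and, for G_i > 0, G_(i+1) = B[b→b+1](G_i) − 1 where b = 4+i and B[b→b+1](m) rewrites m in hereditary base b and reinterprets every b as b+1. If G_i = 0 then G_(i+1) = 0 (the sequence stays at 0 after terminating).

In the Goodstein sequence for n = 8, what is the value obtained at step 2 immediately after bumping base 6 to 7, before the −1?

step 0: 8 = 2·4; sub 5 for 4: 2·5; = 10; G_1 = 10−1 = 9
step 1: 9 = 5 + 4; sub 6 for 5: 6 + 4; = 10; G_2 = 10−1 = 9

10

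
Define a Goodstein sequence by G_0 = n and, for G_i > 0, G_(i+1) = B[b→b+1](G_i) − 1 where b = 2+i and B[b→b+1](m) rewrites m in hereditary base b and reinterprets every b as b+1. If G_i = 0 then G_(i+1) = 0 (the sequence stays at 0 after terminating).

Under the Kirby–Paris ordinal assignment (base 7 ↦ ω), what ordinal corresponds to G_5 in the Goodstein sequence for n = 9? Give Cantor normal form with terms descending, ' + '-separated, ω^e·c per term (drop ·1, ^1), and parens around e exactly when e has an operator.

ω^ω·3 + ω^3·3 + ω^2·3 + ω·3

9 —HB2→ 2^(2 + 1) + 1 —bump→ 3^(3 + 1) + 1 = 82 —(−1)→ 81
81 —HB3→ 3^(3 + 1) —bump→ 4^(4 + 1) = 1024 —(−1)→ 1023
1023 —HB4→ 3·4^4 + 3·4^3 + 3·4^2 + 3·4 + 3 —bump→ 3·5^5 + 3·5^3 + 3·5^2 + 3·5 + 3 = 9843 —(−1)→ 9842
9842 —HB5→ 3·5^5 + 3·5^3 + 3·5^2 + 3·5 + 2 —bump→ 3·6^6 + 3·6^3 + 3·6^2 + 3·6 + 2 = 140744 —(−1)→ 140743
140743 —HB6→ 3·6^6 + 3·6^3 + 3·6^2 + 3·6 + 1 —bump→ 3·7^7 + 3·7^3 + 3·7^2 + 3·7 + 1 = 2471827 —(−1)→ 2471826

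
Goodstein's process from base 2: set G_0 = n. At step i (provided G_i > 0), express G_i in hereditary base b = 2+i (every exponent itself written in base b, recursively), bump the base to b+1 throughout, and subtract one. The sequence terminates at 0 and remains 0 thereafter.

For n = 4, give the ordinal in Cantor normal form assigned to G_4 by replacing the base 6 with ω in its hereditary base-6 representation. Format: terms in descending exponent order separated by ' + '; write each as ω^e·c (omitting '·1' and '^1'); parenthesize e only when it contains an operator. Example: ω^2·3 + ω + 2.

ω^2·2 + ω + 5

G_0 = 4. HB_2(4) = 2^2. Bump = 27. G_1 = 26.
G_1 = 26. HB_3(26) = 2·3^2 + 2·3 + 2. Bump = 42. G_2 = 41.
G_2 = 41. HB_4(41) = 2·4^2 + 2·4 + 1. Bump = 61. G_3 = 60.
G_3 = 60. HB_5(60) = 2·5^2 + 2·5. Bump = 84. G_4 = 83.
G_4 = 83. HB_6(83) = 2·6^2 + 6 + 5. Bump = 110. G_5 = 109.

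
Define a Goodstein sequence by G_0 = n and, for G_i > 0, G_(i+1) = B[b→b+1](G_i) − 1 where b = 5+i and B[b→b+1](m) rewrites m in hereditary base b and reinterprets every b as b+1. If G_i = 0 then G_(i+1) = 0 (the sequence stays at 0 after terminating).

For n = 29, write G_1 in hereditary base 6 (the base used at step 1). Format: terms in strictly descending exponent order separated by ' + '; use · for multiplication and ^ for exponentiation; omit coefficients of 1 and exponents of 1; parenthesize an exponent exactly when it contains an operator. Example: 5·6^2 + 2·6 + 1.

6^2 + 3

step 0: 29 = 5^2 + 4; sub 6 for 5: 6^2 + 4; = 40; G_1 = 40−1 = 39
step 1: 39 = 6^2 + 3; sub 7 for 6: 7^2 + 3; = 52; G_2 = 52−1 = 51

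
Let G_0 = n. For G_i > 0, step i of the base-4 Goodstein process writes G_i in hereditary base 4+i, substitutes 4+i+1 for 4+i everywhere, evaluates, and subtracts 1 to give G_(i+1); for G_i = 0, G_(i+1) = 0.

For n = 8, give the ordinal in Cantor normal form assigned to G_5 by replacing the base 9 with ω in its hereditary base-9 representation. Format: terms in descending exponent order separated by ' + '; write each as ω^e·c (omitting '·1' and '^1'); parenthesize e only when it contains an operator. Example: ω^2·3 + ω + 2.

G_0 = 8. HB_4(8) = 2·4. Bump = 10. G_1 = 9.
G_1 = 9. HB_5(9) = 5 + 4. Bump = 10. G_2 = 9.
G_2 = 9. HB_6(9) = 6 + 3. Bump = 10. G_3 = 9.
G_3 = 9. HB_7(9) = 7 + 2. Bump = 10. G_4 = 9.
G_4 = 9. HB_8(9) = 8 + 1. Bump = 10. G_5 = 9.

ω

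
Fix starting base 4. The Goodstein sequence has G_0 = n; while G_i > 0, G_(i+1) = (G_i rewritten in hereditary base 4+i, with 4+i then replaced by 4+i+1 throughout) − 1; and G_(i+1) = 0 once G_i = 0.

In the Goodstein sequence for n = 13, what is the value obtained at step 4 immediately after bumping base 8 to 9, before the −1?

21

G_0 = 13. HB_4(13) = 3·4 + 1. Bump = 16. G_1 = 15.
G_1 = 15. HB_5(15) = 3·5. Bump = 18. G_2 = 17.
G_2 = 17. HB_6(17) = 2·6 + 5. Bump = 19. G_3 = 18.
G_3 = 18. HB_7(18) = 2·7 + 4. Bump = 20. G_4 = 19.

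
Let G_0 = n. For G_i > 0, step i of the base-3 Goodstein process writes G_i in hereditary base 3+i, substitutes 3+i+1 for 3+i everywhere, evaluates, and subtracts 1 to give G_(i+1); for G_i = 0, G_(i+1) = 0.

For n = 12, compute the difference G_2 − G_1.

8

12 —HB3→ 3^2 + 3 —bump→ 4^2 + 4 = 20 —(−1)→ 19
19 —HB4→ 4^2 + 3 —bump→ 5^2 + 3 = 28 —(−1)→ 27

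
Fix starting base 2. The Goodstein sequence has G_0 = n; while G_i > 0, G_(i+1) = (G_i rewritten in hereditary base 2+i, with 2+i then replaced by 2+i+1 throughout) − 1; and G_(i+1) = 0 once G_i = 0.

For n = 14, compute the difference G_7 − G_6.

[0] 14 ≡ 2^(2 + 1) + 2^2 + 2 (base 2). Lift 3: 111. −1: 110.
[1] 110 ≡ 3^(3 + 1) + 3^3 + 2 (base 3). Lift 4: 1282. −1: 1281.
[2] 1281 ≡ 4^(4 + 1) + 4^4 + 1 (base 4). Lift 5: 18751. −1: 18750.
[3] 18750 ≡ 5^(5 + 1) + 5^5 (base 5). Lift 6: 326592. −1: 326591.
[4] 326591 ≡ 6^(6 + 1) + 5·6^5 + 5·6^4 + 5·6^3 + 5·6^2 + 5·6 + 5 (base 6). Lift 7: 5862841. −1: 5862840.
[5] 5862840 ≡ 7^(7 + 1) + 5·7^5 + 5·7^4 + 5·7^3 + 5·7^2 + 5·7 + 4 (base 7). Lift 8: 134404972. −1: 134404971.
[6] 134404971 ≡ 8^(8 + 1) + 5·8^5 + 5·8^4 + 5·8^3 + 5·8^2 + 5·8 + 3 (base 8). Lift 9: 3487116549. −1: 3487116548.

3352711577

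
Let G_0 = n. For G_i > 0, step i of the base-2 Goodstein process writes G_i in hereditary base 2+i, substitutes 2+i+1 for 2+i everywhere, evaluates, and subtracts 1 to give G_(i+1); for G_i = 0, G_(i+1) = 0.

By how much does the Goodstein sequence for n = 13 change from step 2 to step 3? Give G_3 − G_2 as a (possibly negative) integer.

13 —HB2→ 2^(2 + 1) + 2^2 + 1 —bump→ 3^(3 + 1) + 3^3 + 1 = 109 —(−1)→ 108
108 —HB3→ 3^(3 + 1) + 3^3 —bump→ 4^(4 + 1) + 4^4 = 1280 —(−1)→ 1279
1279 —HB4→ 4^(4 + 1) + 3·4^3 + 3·4^2 + 3·4 + 3 —bump→ 5^(5 + 1) + 3·5^3 + 3·5^2 + 3·5 + 3 = 16093 —(−1)→ 16092

14813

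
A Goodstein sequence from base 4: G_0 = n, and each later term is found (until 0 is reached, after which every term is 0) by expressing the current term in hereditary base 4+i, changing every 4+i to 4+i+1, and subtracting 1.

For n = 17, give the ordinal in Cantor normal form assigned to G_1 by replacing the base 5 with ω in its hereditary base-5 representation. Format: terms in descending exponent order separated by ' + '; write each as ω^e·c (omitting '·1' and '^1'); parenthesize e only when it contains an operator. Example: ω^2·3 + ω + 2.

G_0=17  [base 4] 4^2 + 1  →[4↦5]→  5^2 + 1 = 26  −1 ⇒ G_1=25
G_1=25  [base 5] 5^2  →[5↦6]→  6^2 = 36  −1 ⇒ G_2=35

ω^2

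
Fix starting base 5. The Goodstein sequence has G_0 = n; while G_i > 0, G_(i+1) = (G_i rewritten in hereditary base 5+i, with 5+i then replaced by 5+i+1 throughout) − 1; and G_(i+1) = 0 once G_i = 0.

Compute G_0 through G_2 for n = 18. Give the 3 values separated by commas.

G_0=18  [base 5] 3·5 + 3  →[5↦6]→  3·6 + 3 = 21  −1 ⇒ G_1=20
G_1=20  [base 6] 3·6 + 2  →[6↦7]→  3·7 + 2 = 23  −1 ⇒ G_2=22

18, 20, 22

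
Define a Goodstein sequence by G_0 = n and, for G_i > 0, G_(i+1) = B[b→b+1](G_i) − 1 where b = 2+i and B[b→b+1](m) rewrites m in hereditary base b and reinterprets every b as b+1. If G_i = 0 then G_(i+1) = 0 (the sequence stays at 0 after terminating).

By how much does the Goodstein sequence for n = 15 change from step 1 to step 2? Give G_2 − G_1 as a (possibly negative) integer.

(0) 15|_2 = 2^(2 + 1) + 2^2 + 2 + 1 ↦ 3^(3 + 1) + 3^3 + 3 + 1|_3 = 112 ⇒ 111
(1) 111|_3 = 3^(3 + 1) + 3^3 + 3 ↦ 4^(4 + 1) + 4^4 + 4|_4 = 1284 ⇒ 1283

1172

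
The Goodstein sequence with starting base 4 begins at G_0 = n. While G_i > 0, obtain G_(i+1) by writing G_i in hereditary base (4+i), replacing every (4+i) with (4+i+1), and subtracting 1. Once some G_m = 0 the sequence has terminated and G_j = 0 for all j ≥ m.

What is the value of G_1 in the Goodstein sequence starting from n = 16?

i=0: 16 = 4^2 (b=4); 4→5: 5^2 = 25; 25−1 = 24
i=1: 24 = 4·5 + 4 (b=5); 5→6: 4·6 + 4 = 28; 28−1 = 27

24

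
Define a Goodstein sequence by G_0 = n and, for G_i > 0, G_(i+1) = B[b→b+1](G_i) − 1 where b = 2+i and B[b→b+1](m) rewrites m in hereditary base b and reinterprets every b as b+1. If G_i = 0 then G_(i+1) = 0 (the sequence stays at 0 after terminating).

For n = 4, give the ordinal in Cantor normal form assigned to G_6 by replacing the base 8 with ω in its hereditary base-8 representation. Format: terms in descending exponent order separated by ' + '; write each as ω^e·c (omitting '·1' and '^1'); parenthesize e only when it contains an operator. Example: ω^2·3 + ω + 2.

ω^2·2 + ω + 3

step 0: 4 = 2^2; sub 3 for 2: 3^3; = 27; G_1 = 27−1 = 26
step 1: 26 = 2·3^2 + 2·3 + 2; sub 4 for 3: 2·4^2 + 2·4 + 2; = 42; G_2 = 42−1 = 41
step 2: 41 = 2·4^2 + 2·4 + 1; sub 5 for 4: 2·5^2 + 2·5 + 1; = 61; G_3 = 61−1 = 60
step 3: 60 = 2·5^2 + 2·5; sub 6 for 5: 2·6^2 + 2·6; = 84; G_4 = 84−1 = 83
step 4: 83 = 2·6^2 + 6 + 5; sub 7 for 6: 2·7^2 + 7 + 5; = 110; G_5 = 110−1 = 109
step 5: 109 = 2·7^2 + 7 + 4; sub 8 for 7: 2·8^2 + 8 + 4; = 140; G_6 = 140−1 = 139
step 6: 139 = 2·8^2 + 8 + 3; sub 9 for 8: 2·9^2 + 9 + 3; = 174; G_7 = 174−1 = 173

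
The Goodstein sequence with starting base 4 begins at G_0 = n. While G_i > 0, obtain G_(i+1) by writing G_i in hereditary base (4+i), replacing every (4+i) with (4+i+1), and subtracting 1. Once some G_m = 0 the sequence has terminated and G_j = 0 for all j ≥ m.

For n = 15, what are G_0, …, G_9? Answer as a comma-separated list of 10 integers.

G_0 = 15. HB_4(15) = 3·4 + 3. Bump = 18. G_1 = 17.
G_1 = 17. HB_5(17) = 3·5 + 2. Bump = 20. G_2 = 19.
G_2 = 19. HB_6(19) = 3·6 + 1. Bump = 22. G_3 = 21.
G_3 = 21. HB_7(21) = 3·7. Bump = 24. G_4 = 23.
G_4 = 23. HB_8(23) = 2·8 + 7. Bump = 25. G_5 = 24.
G_5 = 24. HB_9(24) = 2·9 + 6. Bump = 26. G_6 = 25.
G_6 = 25. HB_10(25) = 2·10 + 5. Bump = 27. G_7 = 26.
G_7 = 26. HB_11(26) = 2·11 + 4. Bump = 28. G_8 = 27.
G_8 = 27. HB_12(27) = 2·12 + 3. Bump = 29. G_9 = 28.

15, 17, 19, 21, 23, 24, 25, 26, 27, 28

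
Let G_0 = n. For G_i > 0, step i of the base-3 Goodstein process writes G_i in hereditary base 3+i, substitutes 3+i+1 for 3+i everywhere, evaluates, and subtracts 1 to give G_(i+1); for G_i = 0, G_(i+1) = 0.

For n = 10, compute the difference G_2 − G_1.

(0) 10|_3 = 3^2 + 1 ↦ 4^2 + 1|_4 = 17 ⇒ 16
(1) 16|_4 = 4^2 ↦ 5^2|_5 = 25 ⇒ 24

8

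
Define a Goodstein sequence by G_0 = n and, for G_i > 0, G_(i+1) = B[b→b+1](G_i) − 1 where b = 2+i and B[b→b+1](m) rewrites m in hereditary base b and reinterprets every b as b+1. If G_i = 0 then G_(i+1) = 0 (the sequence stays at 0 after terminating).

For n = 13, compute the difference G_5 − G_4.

5485287

step 0: 13 = 2^(2 + 1) + 2^2 + 1; sub 3 for 2: 3^(3 + 1) + 3^3 + 1; = 109; G_1 = 109−1 = 108
step 1: 108 = 3^(3 + 1) + 3^3; sub 4 for 3: 4^(4 + 1) + 4^4; = 1280; G_2 = 1280−1 = 1279
step 2: 1279 = 4^(4 + 1) + 3·4^3 + 3·4^2 + 3·4 + 3; sub 5 for 4: 5^(5 + 1) + 3·5^3 + 3·5^2 + 3·5 + 3; = 16093; G_3 = 16093−1 = 16092
step 3: 16092 = 5^(5 + 1) + 3·5^3 + 3·5^2 + 3·5 + 2; sub 6 for 5: 6^(6 + 1) + 3·6^3 + 3·6^2 + 3·6 + 2; = 280712; G_4 = 280712−1 = 280711
step 4: 280711 = 6^(6 + 1) + 3·6^3 + 3·6^2 + 3·6 + 1; sub 7 for 6: 7^(7 + 1) + 3·7^3 + 3·7^2 + 3·7 + 1; = 5765999; G_5 = 5765999−1 = 5765998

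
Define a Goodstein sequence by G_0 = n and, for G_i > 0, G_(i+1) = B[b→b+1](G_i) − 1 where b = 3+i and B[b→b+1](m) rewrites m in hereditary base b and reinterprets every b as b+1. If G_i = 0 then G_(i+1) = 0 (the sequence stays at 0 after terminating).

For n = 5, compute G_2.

i=0: 5 = 3 + 2 (b=3); 3→4: 4 + 2 = 6; 6−1 = 5
i=1: 5 = 4 + 1 (b=4); 4→5: 5 + 1 = 6; 6−1 = 5
i=2: 5 = 5 (b=5); 5→6: 6 = 6; 6−1 = 5

5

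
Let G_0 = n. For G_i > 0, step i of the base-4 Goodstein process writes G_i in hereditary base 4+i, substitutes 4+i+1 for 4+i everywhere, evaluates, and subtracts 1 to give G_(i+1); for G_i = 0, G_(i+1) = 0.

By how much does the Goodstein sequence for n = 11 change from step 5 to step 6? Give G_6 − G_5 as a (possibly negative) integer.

base 4: 11 = 2·4 + 3; at 5: 2·5 + 3 = 13; next = 12
base 5: 12 = 2·5 + 2; at 6: 2·6 + 2 = 14; next = 13
base 6: 13 = 2·6 + 1; at 7: 2·7 + 1 = 15; next = 14
base 7: 14 = 2·7; at 8: 2·8 = 16; next = 15
base 8: 15 = 8 + 7; at 9: 9 + 7 = 16; next = 15
base 9: 15 = 9 + 6; at 10: 10 + 6 = 16; next = 15

0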